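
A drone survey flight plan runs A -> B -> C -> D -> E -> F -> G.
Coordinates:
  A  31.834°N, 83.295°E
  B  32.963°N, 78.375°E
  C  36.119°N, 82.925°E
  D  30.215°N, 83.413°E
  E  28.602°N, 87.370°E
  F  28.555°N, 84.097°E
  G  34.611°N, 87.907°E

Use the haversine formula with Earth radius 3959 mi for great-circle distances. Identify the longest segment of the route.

Leg distances:
A→B: 297.4 mi
B→C: 338.5 mi
C→D: 408.9 mi
D→E: 262.9 mi
E→F: 198.6 mi
F→G: 474.7 mi
The longest leg is F–G at 474.7 mi.

F–G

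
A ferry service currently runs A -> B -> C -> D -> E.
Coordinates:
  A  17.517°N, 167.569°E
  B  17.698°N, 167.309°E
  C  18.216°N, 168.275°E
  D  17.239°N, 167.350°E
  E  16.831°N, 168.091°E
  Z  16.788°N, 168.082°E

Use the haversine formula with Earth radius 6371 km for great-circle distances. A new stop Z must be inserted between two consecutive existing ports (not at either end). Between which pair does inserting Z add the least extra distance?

Added distance for inserting Z between each consecutive pair:
A–B: 193.9 km
B–C: 173.1 km
C–D: 106.4 km
D–E: 6.6 km
Smallest added distance is 6.6 km, inserting between D and E.

between D and E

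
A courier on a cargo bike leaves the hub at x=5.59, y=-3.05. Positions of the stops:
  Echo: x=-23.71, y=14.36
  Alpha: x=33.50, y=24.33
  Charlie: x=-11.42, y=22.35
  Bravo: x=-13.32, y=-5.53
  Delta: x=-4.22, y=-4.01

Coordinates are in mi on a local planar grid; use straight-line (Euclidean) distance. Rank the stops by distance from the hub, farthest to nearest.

Computing each straight-line distance from x=5.59, y=-3.05:
Alpha x=33.50, y=24.33: 39.1 mi
Echo x=-23.71, y=14.36: 34.1 mi
Charlie x=-11.42, y=22.35: 30.6 mi
Bravo x=-13.32, y=-5.53: 19.1 mi
Delta x=-4.22, y=-4.01: 9.9 mi

Alpha, Echo, Charlie, Bravo, Delta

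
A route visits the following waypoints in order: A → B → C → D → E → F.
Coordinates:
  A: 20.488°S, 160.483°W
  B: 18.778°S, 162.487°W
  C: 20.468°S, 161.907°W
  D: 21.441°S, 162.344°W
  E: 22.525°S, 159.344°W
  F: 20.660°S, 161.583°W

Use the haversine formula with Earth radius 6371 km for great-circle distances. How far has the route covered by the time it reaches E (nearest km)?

930 km

Leg distances:
A→B: 283.2 km  (cumulative 283.2 km)
B→C: 197.5 km  (cumulative 480.7 km)
C→D: 117.3 km  (cumulative 598.0 km)
D→E: 332.0 km  (cumulative 930.0 km)
Cumulative distance at E ≈ 930 km.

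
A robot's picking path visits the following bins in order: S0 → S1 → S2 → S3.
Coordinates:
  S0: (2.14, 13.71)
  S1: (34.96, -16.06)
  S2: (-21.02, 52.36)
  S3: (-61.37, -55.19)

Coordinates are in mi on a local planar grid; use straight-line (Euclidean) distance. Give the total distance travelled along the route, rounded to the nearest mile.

248 mi

Leg distances:
S0→S1: 44.3 mi  (cumulative 44.3 mi)
S1→S2: 88.4 mi  (cumulative 132.7 mi)
S2→S3: 114.9 mi  (cumulative 247.6 mi)
Total route length ≈ 248 mi.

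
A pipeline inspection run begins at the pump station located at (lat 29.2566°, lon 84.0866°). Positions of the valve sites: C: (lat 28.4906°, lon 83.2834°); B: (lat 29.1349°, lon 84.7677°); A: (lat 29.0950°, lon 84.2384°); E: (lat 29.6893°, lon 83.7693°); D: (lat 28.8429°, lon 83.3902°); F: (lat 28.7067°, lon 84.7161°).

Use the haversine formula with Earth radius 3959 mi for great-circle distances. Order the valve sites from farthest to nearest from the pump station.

C, F, D, B, E, A

Computing each great-circle distance from (lat 29.2566°, lon 84.0866°):
C (lat 28.4906°, lon 83.2834°): 71.9 mi
F (lat 28.7067°, lon 84.7161°): 53.8 mi
D (lat 28.8429°, lon 83.3902°): 50.9 mi
B (lat 29.1349°, lon 84.7677°): 41.9 mi
E (lat 29.6893°, lon 83.7693°): 35.5 mi
A (lat 29.0950°, lon 84.2384°): 14.4 mi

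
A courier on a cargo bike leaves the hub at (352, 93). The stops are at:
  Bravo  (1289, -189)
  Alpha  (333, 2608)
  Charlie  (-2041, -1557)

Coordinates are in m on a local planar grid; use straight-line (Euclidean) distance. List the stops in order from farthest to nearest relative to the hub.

Charlie, Alpha, Bravo

Distance from the hub at (352, 93) to each:
Charlie (-2041, -1557): 2906.7 m
Alpha (333, 2608): 2515.1 m
Bravo (1289, -189): 978.5 m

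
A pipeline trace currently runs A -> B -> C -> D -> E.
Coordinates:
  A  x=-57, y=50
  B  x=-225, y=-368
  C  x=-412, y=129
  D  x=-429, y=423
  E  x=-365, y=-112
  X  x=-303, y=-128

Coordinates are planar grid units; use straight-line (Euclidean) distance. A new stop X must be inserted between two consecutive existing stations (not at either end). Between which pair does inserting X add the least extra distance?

between B and C

Added distance for inserting X between each consecutive pair:
A–B: 105.5
B–C: 0.5
C–D: 549.9
D–E: 90.4
Smallest added distance is 0.5, inserting between B and C.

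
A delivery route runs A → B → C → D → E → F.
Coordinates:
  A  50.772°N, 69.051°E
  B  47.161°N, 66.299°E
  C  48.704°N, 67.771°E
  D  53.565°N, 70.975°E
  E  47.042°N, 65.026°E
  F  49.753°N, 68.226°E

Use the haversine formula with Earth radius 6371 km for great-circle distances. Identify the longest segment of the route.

D–E

Leg distances:
A→B: 448.9 km
B→C: 203.6 km
C→D: 584.8 km
D→E: 838.7 km
E→F: 382.9 km
The longest leg is D–E at 838.7 km.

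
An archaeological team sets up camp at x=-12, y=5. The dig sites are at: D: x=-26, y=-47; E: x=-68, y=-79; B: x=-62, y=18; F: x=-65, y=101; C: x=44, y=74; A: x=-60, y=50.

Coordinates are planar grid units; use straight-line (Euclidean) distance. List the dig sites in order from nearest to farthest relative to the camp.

B, D, A, C, E, F

Distance from the camp at x=-12, y=5 to each:
B x=-62, y=18: 51.7
D x=-26, y=-47: 53.9
A x=-60, y=50: 65.8
C x=44, y=74: 88.9
E x=-68, y=-79: 101.0
F x=-65, y=101: 109.7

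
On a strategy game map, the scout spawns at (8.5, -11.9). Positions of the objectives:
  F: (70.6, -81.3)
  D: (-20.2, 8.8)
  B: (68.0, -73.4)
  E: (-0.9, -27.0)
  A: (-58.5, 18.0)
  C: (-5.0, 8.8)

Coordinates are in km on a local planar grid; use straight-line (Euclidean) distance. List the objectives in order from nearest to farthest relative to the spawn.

E, C, D, A, B, F

Computing each straight-line distance from (8.5, -11.9):
E (-0.9, -27.0): 17.8 km
C (-5.0, 8.8): 24.7 km
D (-20.2, 8.8): 35.4 km
A (-58.5, 18.0): 73.4 km
B (68.0, -73.4): 85.6 km
F (70.6, -81.3): 93.1 km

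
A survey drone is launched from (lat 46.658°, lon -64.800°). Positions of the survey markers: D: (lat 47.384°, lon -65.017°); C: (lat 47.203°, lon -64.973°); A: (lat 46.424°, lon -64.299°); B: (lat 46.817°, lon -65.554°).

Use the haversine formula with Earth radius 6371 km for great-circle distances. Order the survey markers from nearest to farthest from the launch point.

Distance from the launch point at (lat 46.658°, lon -64.800°) to each:
A (lat 46.424°, lon -64.299°): 46.3 km
B (lat 46.817°, lon -65.554°): 60.1 km
C (lat 47.203°, lon -64.973°): 62.0 km
D (lat 47.384°, lon -65.017°): 82.4 km

A, B, C, D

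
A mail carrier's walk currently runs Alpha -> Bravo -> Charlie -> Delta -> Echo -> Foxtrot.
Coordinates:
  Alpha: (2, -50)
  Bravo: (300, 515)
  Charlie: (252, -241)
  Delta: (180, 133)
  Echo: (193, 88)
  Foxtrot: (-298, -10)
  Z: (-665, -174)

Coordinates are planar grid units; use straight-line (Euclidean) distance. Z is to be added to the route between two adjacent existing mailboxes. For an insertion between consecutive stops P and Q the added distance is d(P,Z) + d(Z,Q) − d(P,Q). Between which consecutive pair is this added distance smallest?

Added distance for inserting Z between each consecutive pair:
Alpha–Bravo: 1225.4
Bravo–Charlie: 1347.6
Charlie–Delta: 1437.6
Delta–Echo: 1749.3
Echo–Foxtrot: 798.4
Smallest added distance is 798.4, inserting between Echo and Foxtrot.

between Echo and Foxtrot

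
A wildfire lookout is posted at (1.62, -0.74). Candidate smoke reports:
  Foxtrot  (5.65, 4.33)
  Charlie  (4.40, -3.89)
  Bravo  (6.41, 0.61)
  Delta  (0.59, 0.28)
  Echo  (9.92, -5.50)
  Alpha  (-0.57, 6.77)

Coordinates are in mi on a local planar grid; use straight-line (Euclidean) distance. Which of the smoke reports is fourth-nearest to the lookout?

Foxtrot

Distance to each, sorted:
Delta: 1.4 mi
Charlie: 4.2 mi
Bravo: 5.0 mi
Foxtrot: 6.5 mi
Alpha: 7.8 mi
Echo: 9.6 mi
The fourth-nearest is Foxtrot at 6.5 mi.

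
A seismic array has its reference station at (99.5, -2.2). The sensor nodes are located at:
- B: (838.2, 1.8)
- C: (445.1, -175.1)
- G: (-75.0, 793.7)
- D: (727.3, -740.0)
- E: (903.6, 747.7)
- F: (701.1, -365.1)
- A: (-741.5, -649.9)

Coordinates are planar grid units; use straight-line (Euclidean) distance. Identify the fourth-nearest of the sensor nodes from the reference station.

G

Distance to each, sorted:
C: 386.4
F: 702.6
B: 738.7
G: 814.8
D: 968.8
A: 1061.5
E: 1099.5
The fourth-nearest is G at 814.8.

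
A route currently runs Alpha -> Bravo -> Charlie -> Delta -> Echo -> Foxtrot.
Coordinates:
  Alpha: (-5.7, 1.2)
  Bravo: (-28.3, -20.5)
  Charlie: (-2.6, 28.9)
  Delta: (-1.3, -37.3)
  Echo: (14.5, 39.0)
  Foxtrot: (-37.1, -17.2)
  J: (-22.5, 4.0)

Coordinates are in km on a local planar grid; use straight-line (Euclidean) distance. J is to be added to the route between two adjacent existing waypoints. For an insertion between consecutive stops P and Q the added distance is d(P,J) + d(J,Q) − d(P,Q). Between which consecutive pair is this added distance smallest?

between Echo and Foxtrot

Added distance for inserting J between each consecutive pair:
Alpha–Bravo: 10.9 km
Bravo–Charlie: 1.4 km
Charlie–Delta: 12.1 km
Delta–Echo: 19.4 km
Echo–Foxtrot: 0.4 km
Smallest added distance is 0.4 km, inserting between Echo and Foxtrot.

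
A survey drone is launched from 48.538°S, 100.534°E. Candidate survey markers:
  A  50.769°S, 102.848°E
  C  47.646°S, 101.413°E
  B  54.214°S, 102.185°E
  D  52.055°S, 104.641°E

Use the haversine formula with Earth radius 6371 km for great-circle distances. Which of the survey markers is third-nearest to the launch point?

Distance to each, sorted:
C: 118.7 km
A: 298.8 km
D: 487.7 km
B: 641.4 km
The third-nearest is D at 487.7 km.

D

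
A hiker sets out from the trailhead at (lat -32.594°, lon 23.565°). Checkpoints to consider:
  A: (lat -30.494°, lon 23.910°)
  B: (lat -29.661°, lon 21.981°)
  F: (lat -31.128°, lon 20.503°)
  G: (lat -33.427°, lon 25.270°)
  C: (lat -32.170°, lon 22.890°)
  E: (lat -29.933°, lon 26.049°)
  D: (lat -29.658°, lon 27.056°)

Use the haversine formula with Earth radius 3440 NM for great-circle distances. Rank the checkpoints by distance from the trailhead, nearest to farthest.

C, G, A, F, B, E, D

Distances from the trailhead:
C (lat -32.170°, lon 22.890°): 42.7 NM
G (lat -33.427°, lon 25.270°): 99.3 NM
A (lat -30.494°, lon 23.910°): 127.3 NM
F (lat -31.128°, lon 20.503°): 179.2 NM
B (lat -29.661°, lon 21.981°): 194.0 NM
E (lat -29.933°, lon 26.049°): 204.4 NM
D (lat -29.658°, lon 27.056°): 251.5 NM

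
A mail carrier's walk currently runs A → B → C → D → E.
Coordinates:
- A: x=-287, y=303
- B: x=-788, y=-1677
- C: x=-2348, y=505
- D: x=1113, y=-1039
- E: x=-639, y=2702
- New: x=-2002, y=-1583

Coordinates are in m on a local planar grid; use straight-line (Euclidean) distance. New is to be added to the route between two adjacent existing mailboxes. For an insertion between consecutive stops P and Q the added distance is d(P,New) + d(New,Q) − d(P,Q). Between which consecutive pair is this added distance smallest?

Added distance for inserting New between each consecutive pair:
A–B: 1724.4 m
B–C: 651.8 m
C–D: 1488.8 m
D–E: 3527.8 m
Smallest added distance is 651.8 m, inserting between B and C.

between B and C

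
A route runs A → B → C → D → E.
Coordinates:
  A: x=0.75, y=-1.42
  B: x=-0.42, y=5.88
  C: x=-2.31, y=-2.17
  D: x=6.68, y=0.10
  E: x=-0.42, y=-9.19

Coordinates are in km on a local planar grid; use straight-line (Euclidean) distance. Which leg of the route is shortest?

Leg distances:
A→B: 7.4 km
B→C: 8.3 km
C→D: 9.3 km
D→E: 11.7 km
The shortest leg is A–B at 7.4 km.

A–B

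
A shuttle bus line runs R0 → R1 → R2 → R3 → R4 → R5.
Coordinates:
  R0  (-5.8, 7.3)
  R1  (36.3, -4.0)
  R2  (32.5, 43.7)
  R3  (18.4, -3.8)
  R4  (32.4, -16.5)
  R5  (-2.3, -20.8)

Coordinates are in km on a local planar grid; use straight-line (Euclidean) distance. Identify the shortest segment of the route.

Leg distances:
R0→R1: 43.6 km
R1→R2: 47.9 km
R2→R3: 49.5 km
R3→R4: 18.9 km
R4→R5: 35.0 km
The shortest leg is R3–R4 at 18.9 km.

R3–R4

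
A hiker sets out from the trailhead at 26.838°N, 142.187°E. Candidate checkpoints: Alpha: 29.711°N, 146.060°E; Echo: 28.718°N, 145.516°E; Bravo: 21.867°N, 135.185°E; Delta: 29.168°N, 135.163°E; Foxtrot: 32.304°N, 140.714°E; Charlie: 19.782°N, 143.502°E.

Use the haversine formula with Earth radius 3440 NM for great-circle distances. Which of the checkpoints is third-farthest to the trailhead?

Delta

Distances from the trailhead (26.838°N, 142.187°E):
Bravo: 485.4 NM
Charlie: 429.8 NM
Delta: 397.7 NM
Foxtrot: 337.1 NM
Alpha: 267.7 NM
Echo: 209.8 NM
The third-farthest is Delta at 397.7 NM.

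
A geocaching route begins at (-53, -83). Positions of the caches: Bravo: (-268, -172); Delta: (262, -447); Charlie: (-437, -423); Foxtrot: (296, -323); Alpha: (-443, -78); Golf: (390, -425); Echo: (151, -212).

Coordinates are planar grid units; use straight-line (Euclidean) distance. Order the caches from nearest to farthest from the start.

Distance from the start at (-53, -83) to each:
Bravo (-268, -172): 232.7
Echo (151, -212): 241.4
Alpha (-443, -78): 390.0
Foxtrot (296, -323): 423.6
Delta (262, -447): 481.4
Charlie (-437, -423): 512.9
Golf (390, -425): 559.7

Bravo, Echo, Alpha, Foxtrot, Delta, Charlie, Golf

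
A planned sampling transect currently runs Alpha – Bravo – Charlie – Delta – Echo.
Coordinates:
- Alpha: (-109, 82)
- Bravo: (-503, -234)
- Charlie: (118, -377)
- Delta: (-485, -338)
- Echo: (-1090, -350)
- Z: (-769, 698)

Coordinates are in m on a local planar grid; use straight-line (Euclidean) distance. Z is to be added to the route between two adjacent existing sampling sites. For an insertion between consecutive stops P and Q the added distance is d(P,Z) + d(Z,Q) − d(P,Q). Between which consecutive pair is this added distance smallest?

Added distance for inserting Z between each consecutive pair:
Alpha–Bravo: 1367.0 m
Bravo–Charlie: 1725.7 m
Charlie–Delta: 1863.7 m
Delta–Echo: 1565.2 m
Smallest added distance is 1367.0 m, inserting between Alpha and Bravo.

between Alpha and Bravo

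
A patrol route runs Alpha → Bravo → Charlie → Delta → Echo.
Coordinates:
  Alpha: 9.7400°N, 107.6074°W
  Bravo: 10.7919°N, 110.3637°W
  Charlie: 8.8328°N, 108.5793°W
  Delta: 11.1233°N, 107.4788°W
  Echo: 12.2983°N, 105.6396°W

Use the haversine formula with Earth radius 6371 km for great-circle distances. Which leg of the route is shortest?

Delta–Echo

Leg distances:
Alpha→Bravo: 323.5 km
Bravo→Charlie: 292.7 km
Charlie→Delta: 281.8 km
Delta→Echo: 239.1 km
The shortest leg is Delta–Echo at 239.1 km.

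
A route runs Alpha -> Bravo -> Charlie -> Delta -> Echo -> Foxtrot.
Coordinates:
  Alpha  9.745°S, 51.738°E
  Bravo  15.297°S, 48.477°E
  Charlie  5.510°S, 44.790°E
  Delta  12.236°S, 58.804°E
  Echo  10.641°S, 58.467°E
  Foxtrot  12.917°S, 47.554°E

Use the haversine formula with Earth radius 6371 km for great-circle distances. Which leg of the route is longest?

Leg distances:
Alpha→Bravo: 711.6 km
Bravo→Charlie: 1160.4 km
Charlie→Delta: 1710.7 km
Delta→Echo: 181.1 km
Echo→Foxtrot: 1214.4 km
The longest leg is Charlie–Delta at 1710.7 km.

Charlie–Delta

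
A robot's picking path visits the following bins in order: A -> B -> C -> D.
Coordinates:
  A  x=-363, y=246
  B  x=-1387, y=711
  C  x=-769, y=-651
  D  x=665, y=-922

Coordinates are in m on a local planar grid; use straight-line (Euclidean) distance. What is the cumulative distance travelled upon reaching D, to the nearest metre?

Leg distances:
A→B: 1124.6 m  (cumulative 1124.6 m)
B→C: 1495.6 m  (cumulative 2620.3 m)
C→D: 1459.4 m  (cumulative 4079.7 m)
Cumulative distance at D ≈ 4080 m.

4080 m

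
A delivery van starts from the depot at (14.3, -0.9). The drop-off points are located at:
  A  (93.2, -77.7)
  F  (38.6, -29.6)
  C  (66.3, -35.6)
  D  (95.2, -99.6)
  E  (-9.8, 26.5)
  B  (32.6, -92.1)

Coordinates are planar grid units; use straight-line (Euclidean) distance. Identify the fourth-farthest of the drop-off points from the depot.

Distances from the depot ((14.3, -0.9)):
D: 127.6
A: 110.1
B: 93.0
C: 62.5
F: 37.6
E: 36.5
The fourth-farthest is C at 62.5.

C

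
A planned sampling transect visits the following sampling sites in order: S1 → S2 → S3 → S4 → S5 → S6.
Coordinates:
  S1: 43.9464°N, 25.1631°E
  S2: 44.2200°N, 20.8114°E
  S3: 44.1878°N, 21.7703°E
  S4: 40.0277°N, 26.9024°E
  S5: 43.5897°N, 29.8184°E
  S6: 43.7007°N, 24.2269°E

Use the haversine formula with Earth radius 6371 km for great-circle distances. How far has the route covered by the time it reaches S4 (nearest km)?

Leg distances:
S1→S2: 348.9 km  (cumulative 348.9 km)
S2→S3: 76.5 km  (cumulative 425.4 km)
S3→S4: 626.8 km  (cumulative 1052.2 km)
Cumulative distance at S4 ≈ 1052 km.

1052 km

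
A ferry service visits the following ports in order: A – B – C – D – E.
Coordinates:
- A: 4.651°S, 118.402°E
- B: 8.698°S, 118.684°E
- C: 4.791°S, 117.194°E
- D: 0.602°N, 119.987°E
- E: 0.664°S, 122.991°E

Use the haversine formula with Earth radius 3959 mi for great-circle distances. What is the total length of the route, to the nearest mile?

1214 mi

Leg distances:
A→B: 280.3 mi  (cumulative 280.3 mi)
B→C: 288.7 mi  (cumulative 569.0 mi)
C→D: 419.6 mi  (cumulative 988.5 mi)
D→E: 225.2 mi  (cumulative 1213.8 mi)
Total route length ≈ 1214 mi.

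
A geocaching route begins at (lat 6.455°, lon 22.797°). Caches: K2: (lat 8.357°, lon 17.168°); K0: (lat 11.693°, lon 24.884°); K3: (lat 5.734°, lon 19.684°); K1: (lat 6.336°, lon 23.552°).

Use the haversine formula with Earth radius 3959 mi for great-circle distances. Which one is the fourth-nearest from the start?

K2

Distance to each, sorted:
K1: 52.5 mi
K3: 219.6 mi
K0: 388.9 mi
K2: 407.5 mi
The fourth-nearest is K2 at 407.5 mi.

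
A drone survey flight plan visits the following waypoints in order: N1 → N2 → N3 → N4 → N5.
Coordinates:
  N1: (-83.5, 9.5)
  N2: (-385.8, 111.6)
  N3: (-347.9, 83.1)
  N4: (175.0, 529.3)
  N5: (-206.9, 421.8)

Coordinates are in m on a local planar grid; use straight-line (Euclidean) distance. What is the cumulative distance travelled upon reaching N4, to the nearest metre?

Leg distances:
N1→N2: 319.1 m  (cumulative 319.1 m)
N2→N3: 47.4 m  (cumulative 366.5 m)
N3→N4: 687.4 m  (cumulative 1053.9 m)
Cumulative distance at N4 ≈ 1054 m.

1054 m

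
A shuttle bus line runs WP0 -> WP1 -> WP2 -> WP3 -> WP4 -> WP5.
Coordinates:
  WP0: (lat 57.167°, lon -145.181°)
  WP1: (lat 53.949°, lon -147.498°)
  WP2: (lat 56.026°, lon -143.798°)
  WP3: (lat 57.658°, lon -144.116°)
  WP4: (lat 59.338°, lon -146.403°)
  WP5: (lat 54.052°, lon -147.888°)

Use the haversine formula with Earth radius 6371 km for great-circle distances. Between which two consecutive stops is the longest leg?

WP4–WP5

Leg distances:
WP0→WP1: 386.3 km
WP1→WP2: 330.2 km
WP2→WP3: 182.5 km
WP3→WP4: 229.2 km
WP4→WP5: 594.7 km
The longest leg is WP4–WP5 at 594.7 km.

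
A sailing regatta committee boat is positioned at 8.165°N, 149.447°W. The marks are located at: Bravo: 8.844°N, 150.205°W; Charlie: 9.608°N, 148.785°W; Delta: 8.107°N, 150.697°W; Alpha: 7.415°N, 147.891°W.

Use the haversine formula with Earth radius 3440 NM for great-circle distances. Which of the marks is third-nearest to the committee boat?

Distances from the committee boat (8.165°N, 149.447°W):
Bravo: 60.7 NM
Delta: 74.4 NM
Charlie: 95.1 NM
Alpha: 102.9 NM
The third-nearest is Charlie at 95.1 NM.

Charlie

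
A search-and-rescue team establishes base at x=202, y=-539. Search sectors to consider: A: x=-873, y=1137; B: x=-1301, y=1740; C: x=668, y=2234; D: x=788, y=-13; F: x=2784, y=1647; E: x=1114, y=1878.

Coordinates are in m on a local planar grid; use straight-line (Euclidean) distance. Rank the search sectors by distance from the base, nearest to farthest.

Distances from the base:
D x=788, y=-13: 787.4 m
A x=-873, y=1137: 1991.1 m
E x=1114, y=1878: 2583.3 m
B x=-1301, y=1740: 2730.0 m
C x=668, y=2234: 2811.9 m
F x=2784, y=1647: 3383.1 m

D, A, E, B, C, F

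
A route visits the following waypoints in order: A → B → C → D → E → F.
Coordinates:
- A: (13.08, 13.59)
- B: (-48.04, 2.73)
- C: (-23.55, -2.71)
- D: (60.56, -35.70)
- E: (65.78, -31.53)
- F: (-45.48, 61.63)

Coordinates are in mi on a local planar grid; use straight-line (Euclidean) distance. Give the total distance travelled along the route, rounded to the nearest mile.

329 mi

Leg distances:
A→B: 62.1 mi  (cumulative 62.1 mi)
B→C: 25.1 mi  (cumulative 87.2 mi)
C→D: 90.3 mi  (cumulative 177.5 mi)
D→E: 6.7 mi  (cumulative 184.2 mi)
E→F: 145.1 mi  (cumulative 329.3 mi)
Total route length ≈ 329 mi.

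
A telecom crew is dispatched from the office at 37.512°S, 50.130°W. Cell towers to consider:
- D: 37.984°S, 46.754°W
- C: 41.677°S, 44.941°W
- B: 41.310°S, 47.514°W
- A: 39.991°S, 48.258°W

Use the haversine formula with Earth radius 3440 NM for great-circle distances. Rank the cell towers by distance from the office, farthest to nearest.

C, B, A, D

Distance from the office at 37.512°S, 50.130°W to each:
C 41.677°S, 44.941°W: 346.5 NM
B 41.310°S, 47.514°W: 258.3 NM
A 39.991°S, 48.258°W: 172.7 NM
D 37.984°S, 46.754°W: 162.7 NM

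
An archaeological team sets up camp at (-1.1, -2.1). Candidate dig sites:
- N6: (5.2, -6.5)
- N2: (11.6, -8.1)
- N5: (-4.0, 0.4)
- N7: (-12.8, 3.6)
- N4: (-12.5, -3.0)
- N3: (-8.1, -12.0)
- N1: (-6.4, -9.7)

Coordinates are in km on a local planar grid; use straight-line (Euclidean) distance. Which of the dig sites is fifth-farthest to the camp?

N1

Distances from the camp ((-1.1, -2.1)):
N2: 14.0 km
N7: 13.0 km
N3: 12.1 km
N4: 11.4 km
N1: 9.3 km
N6: 7.7 km
N5: 3.8 km
The fifth-farthest is N1 at 9.3 km.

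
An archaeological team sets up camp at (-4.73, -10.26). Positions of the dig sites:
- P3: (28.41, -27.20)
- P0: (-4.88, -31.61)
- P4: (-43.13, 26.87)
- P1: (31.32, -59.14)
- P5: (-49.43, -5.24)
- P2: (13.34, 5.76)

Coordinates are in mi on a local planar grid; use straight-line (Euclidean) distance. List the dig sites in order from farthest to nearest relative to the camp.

Distance from the camp at (-4.73, -10.26) to each:
P1 (31.32, -59.14): 60.7 mi
P4 (-43.13, 26.87): 53.4 mi
P5 (-49.43, -5.24): 45.0 mi
P3 (28.41, -27.20): 37.2 mi
P2 (13.34, 5.76): 24.1 mi
P0 (-4.88, -31.61): 21.4 mi

P1, P4, P5, P3, P2, P0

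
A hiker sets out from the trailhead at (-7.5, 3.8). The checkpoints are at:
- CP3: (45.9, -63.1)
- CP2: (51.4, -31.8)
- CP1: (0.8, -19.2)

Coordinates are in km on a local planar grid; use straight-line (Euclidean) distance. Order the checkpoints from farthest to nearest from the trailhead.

Distances from the trailhead:
CP3 (45.9, -63.1): 85.6 km
CP2 (51.4, -31.8): 68.8 km
CP1 (0.8, -19.2): 24.5 km

CP3, CP2, CP1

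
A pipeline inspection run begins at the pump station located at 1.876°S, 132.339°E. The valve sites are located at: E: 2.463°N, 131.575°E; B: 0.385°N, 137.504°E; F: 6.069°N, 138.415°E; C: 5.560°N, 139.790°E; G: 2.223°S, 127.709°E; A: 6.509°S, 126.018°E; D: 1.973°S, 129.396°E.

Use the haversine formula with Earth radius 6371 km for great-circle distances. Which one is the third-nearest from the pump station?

G

Distance to each, sorted:
D: 327.2 km
E: 489.9 km
G: 515.9 km
B: 626.9 km
A: 869.8 km
F: 1111.6 km
C: 1169.8 km
The third-nearest is G at 515.9 km.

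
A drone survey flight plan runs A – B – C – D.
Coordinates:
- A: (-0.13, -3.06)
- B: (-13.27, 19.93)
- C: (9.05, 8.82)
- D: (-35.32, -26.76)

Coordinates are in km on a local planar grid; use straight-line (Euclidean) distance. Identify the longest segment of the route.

Leg distances:
A→B: 26.5 km
B→C: 24.9 km
C→D: 56.9 km
The longest leg is C–D at 56.9 km.

C–D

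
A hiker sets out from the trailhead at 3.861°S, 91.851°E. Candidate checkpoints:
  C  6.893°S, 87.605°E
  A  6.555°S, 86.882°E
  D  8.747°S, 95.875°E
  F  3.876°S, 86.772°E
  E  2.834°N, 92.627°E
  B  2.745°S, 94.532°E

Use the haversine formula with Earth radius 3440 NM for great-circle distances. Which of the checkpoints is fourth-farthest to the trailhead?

Distance to each, sorted:
E: 404.7 NM
D: 379.1 NM
A: 338.3 NM
C: 312.3 NM
F: 304.2 NM
B: 174.1 NM
The fourth-farthest is C at 312.3 NM.

C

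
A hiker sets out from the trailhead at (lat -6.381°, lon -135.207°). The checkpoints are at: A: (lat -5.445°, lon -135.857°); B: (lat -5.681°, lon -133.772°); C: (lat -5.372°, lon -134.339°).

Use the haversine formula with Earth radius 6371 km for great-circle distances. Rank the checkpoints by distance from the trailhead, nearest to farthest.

A, C, B

Distance from the trailhead at (lat -6.381°, lon -135.207°) to each:
A (lat -5.445°, lon -135.857°): 126.5 km
C (lat -5.372°, lon -134.339°): 147.7 km
B (lat -5.681°, lon -133.772°): 176.7 km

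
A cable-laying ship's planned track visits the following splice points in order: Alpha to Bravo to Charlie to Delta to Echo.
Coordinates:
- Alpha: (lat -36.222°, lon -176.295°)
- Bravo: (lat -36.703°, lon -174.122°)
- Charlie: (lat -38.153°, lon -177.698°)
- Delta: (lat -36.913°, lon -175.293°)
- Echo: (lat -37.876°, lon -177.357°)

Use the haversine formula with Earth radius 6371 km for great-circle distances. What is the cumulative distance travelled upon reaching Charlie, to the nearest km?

556 km

Leg distances:
Alpha→Bravo: 201.5 km  (cumulative 201.5 km)
Bravo→Charlie: 354.5 km  (cumulative 556.1 km)
Cumulative distance at Charlie ≈ 556 km.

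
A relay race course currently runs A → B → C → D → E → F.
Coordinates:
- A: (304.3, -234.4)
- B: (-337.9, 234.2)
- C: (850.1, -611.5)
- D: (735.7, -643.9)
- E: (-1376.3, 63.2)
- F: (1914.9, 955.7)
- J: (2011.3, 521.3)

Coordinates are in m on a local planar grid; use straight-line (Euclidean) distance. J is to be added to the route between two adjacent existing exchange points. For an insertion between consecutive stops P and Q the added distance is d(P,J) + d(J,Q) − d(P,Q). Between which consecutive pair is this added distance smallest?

between E and F

Added distance for inserting J between each consecutive pair:
A–B: 3438.5 m
B–C: 2530.6 m
C–D: 3231.0 m
D–E: 2918.9 m
E–F: 453.3 m
Smallest added distance is 453.3 m, inserting between E and F.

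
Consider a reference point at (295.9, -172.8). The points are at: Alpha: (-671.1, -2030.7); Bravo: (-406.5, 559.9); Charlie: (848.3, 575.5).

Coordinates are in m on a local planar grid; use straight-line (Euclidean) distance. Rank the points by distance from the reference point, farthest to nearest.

Alpha, Bravo, Charlie

Computing each straight-line distance from (295.9, -172.8):
Alpha (-671.1, -2030.7): 2094.5 m
Bravo (-406.5, 559.9): 1015.0 m
Charlie (848.3, 575.5): 930.1 m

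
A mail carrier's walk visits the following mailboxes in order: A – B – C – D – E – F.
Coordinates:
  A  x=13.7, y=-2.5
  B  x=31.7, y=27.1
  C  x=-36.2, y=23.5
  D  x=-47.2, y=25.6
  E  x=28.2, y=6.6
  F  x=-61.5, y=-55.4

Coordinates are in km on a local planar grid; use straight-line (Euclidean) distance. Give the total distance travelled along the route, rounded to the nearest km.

Leg distances:
A→B: 34.6 km  (cumulative 34.6 km)
B→C: 68.0 km  (cumulative 102.6 km)
C→D: 11.2 km  (cumulative 113.8 km)
D→E: 77.8 km  (cumulative 191.6 km)
E→F: 109.0 km  (cumulative 300.6 km)
Total route length ≈ 301 km.

301 km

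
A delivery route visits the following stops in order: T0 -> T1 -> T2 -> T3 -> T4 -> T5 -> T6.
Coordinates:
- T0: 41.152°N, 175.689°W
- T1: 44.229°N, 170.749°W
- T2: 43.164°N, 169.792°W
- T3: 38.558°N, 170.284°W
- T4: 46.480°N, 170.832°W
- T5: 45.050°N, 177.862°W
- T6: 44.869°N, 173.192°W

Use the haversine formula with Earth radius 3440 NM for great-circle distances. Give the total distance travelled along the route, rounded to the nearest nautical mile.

Leg distances:
T0→T1: 285.7 NM  (cumulative 285.7 NM)
T1→T2: 76.3 NM  (cumulative 361.9 NM)
T2→T3: 277.4 NM  (cumulative 639.4 NM)
T3→T4: 476.2 NM  (cumulative 1115.6 NM)
T4→T5: 306.6 NM  (cumulative 1422.2 NM)
T5→T6: 198.7 NM  (cumulative 1620.8 NM)
Total route length ≈ 1621 NM.

1621 NM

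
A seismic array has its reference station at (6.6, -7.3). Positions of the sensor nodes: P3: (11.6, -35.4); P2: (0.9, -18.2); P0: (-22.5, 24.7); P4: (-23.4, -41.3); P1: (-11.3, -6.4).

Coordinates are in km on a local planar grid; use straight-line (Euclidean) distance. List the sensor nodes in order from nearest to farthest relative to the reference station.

Computing each straight-line distance from (6.6, -7.3):
P2 (0.9, -18.2): 12.3 km
P1 (-11.3, -6.4): 17.9 km
P3 (11.6, -35.4): 28.5 km
P0 (-22.5, 24.7): 43.3 km
P4 (-23.4, -41.3): 45.3 km

P2, P1, P3, P0, P4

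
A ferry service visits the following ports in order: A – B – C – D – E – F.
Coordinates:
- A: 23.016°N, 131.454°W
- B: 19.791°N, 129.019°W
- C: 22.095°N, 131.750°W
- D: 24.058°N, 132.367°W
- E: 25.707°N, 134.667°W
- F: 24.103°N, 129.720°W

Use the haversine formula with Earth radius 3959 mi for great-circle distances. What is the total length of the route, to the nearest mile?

1164 mi

Leg distances:
A→B: 272.4 mi  (cumulative 272.4 mi)
B→C: 237.5 mi  (cumulative 509.9 mi)
C→D: 141.2 mi  (cumulative 651.0 mi)
D→E: 183.8 mi  (cumulative 834.8 mi)
E→F: 329.2 mi  (cumulative 1164.0 mi)
Total route length ≈ 1164 mi.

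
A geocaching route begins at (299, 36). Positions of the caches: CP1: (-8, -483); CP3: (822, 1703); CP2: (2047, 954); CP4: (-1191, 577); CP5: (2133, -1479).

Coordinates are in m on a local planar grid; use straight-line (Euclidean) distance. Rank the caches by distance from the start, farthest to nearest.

CP5, CP2, CP3, CP4, CP1

Distance from the start at (299, 36) to each:
CP5 (2133, -1479): 2378.8 m
CP2 (2047, 954): 1974.4 m
CP3 (822, 1703): 1747.1 m
CP4 (-1191, 577): 1585.2 m
CP1 (-8, -483): 603.0 m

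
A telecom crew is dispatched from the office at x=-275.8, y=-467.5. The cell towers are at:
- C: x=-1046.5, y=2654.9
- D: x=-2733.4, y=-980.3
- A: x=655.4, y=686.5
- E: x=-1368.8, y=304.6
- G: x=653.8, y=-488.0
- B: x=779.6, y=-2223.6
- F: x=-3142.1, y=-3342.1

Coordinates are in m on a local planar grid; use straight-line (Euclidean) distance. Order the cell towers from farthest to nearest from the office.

F, C, D, B, A, E, G

Distances from the office:
F x=-3142.1, y=-3342.1: 4059.4 m
C x=-1046.5, y=2654.9: 3216.1 m
D x=-2733.4, y=-980.3: 2510.5 m
B x=779.6, y=-2223.6: 2048.8 m
A x=655.4, y=686.5: 1482.9 m
E x=-1368.8, y=304.6: 1338.2 m
G x=653.8, y=-488.0: 929.8 m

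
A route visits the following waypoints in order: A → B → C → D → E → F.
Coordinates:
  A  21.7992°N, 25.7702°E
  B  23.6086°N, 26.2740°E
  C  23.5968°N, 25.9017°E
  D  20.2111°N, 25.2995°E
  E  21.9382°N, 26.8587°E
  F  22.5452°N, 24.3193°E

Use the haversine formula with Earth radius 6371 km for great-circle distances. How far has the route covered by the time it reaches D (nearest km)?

627 km

Leg distances:
A→B: 207.7 km  (cumulative 207.7 km)
B→C: 38.0 km  (cumulative 245.7 km)
C→D: 381.6 km  (cumulative 627.2 km)
Cumulative distance at D ≈ 627 km.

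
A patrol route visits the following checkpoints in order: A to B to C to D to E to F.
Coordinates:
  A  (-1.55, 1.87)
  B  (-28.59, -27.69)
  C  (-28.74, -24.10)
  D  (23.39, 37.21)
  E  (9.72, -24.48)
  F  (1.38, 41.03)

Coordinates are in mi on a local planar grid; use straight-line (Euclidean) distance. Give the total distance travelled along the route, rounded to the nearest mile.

253 mi

Leg distances:
A→B: 40.1 mi  (cumulative 40.1 mi)
B→C: 3.6 mi  (cumulative 43.7 mi)
C→D: 80.5 mi  (cumulative 124.1 mi)
D→E: 63.2 mi  (cumulative 187.3 mi)
E→F: 66.0 mi  (cumulative 253.4 mi)
Total route length ≈ 253 mi.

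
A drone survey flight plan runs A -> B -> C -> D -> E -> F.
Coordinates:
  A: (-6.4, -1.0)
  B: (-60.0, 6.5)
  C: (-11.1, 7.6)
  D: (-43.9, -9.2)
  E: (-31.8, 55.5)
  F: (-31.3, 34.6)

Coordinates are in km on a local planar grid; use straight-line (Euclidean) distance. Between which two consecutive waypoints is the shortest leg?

Leg distances:
A→B: 54.1 km
B→C: 48.9 km
C→D: 36.9 km
D→E: 65.8 km
E→F: 20.9 km
The shortest leg is E–F at 20.9 km.

E–F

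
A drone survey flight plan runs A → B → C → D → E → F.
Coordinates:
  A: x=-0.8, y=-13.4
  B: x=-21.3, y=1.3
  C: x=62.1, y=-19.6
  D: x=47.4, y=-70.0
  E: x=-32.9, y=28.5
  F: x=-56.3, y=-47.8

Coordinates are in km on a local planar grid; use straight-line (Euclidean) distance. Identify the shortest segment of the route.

Leg distances:
A→B: 25.2 km
B→C: 86.0 km
C→D: 52.5 km
D→E: 127.1 km
E→F: 79.8 km
The shortest leg is A–B at 25.2 km.

A–B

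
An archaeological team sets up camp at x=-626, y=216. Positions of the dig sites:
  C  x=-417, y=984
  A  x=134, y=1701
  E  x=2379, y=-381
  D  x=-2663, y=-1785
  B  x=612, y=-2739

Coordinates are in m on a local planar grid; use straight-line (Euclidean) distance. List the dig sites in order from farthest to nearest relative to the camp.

Distances from the camp:
B x=612, y=-2739: 3203.9 m
E x=2379, y=-381: 3063.7 m
D x=-2663, y=-1785: 2855.4 m
A x=134, y=1701: 1668.2 m
C x=-417, y=984: 795.9 m

B, E, D, A, C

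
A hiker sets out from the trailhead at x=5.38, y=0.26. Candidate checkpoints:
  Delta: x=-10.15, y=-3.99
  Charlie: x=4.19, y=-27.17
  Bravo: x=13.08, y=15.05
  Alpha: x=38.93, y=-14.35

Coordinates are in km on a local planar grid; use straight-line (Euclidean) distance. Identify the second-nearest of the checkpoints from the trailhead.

Distance to each, sorted:
Delta: 16.1 km
Bravo: 16.7 km
Charlie: 27.5 km
Alpha: 36.6 km
The second-nearest is Bravo at 16.7 km.

Bravo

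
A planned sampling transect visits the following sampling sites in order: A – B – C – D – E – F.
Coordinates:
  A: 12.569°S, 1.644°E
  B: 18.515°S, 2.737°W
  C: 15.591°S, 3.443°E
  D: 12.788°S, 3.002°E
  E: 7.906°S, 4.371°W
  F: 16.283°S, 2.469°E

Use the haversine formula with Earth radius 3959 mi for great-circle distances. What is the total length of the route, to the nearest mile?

Leg distances:
A→B: 503.7 mi  (cumulative 503.7 mi)
B→C: 455.4 mi  (cumulative 959.2 mi)
C→D: 195.9 mi  (cumulative 1155.1 mi)
D→E: 604.0 mi  (cumulative 1759.1 mi)
E→F: 740.4 mi  (cumulative 2499.5 mi)
Total route length ≈ 2499 mi.

2499 mi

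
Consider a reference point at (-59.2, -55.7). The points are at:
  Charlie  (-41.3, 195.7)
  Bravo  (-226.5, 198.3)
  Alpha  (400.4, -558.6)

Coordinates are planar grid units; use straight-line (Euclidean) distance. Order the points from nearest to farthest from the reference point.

Charlie, Bravo, Alpha

Computing each straight-line distance from (-59.2, -55.7):
Charlie (-41.3, 195.7): 252.0
Bravo (-226.5, 198.3): 304.1
Alpha (400.4, -558.6): 681.3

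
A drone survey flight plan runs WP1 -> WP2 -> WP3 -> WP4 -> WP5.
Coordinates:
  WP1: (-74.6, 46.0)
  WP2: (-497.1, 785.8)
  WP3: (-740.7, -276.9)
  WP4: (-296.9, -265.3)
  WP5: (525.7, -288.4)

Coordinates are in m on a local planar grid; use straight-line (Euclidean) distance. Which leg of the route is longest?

WP2–WP3

Leg distances:
WP1→WP2: 851.9 m
WP2→WP3: 1090.3 m
WP3→WP4: 444.0 m
WP4→WP5: 822.9 m
The longest leg is WP2–WP3 at 1090.3 m.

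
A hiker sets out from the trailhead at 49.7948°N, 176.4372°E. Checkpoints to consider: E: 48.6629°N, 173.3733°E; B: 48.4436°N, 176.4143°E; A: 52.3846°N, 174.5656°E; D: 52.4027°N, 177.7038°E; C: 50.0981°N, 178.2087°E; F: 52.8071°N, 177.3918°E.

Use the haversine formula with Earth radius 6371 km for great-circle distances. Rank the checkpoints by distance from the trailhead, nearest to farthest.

Distance from the trailhead at 49.7948°N, 176.4372°E to each:
C 50.0981°N, 178.2087°E: 131.2 km
B 48.4436°N, 176.4143°E: 150.3 km
E 48.6629°N, 173.3733°E: 255.6 km
D 52.4027°N, 177.7038°E: 303.2 km
A 52.3846°N, 174.5656°E: 316.2 km
F 52.8071°N, 177.3918°E: 341.5 km

C, B, E, D, A, F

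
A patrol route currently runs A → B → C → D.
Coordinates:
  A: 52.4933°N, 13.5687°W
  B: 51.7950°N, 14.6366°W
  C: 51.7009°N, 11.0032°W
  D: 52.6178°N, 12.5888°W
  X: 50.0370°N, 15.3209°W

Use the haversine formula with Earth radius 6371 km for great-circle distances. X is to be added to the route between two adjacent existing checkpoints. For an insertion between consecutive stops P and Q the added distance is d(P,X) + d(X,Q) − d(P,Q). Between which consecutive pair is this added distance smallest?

between B and C

Added distance for inserting X between each consecutive pair:
A–B: 393.9 km
B–C: 305.9 km
C–D: 550.3 km
Smallest added distance is 305.9 km, inserting between B and C.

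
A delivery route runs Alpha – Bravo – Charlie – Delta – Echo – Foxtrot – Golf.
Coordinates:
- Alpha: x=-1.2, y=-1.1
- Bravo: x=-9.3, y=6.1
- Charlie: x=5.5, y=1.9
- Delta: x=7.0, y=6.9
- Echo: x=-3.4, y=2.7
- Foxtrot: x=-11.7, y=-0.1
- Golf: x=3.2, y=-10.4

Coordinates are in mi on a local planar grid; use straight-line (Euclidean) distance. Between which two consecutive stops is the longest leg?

Leg distances:
Alpha→Bravo: 10.8 mi
Bravo→Charlie: 15.4 mi
Charlie→Delta: 5.2 mi
Delta→Echo: 11.2 mi
Echo→Foxtrot: 8.8 mi
Foxtrot→Golf: 18.1 mi
The longest leg is Foxtrot–Golf at 18.1 mi.

Foxtrot–Golf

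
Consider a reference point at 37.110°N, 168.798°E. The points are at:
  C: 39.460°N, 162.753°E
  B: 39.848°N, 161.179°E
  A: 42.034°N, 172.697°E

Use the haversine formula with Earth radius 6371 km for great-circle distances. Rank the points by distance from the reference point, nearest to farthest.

C, A, B

Computing each great-circle distance from 37.110°N, 168.798°E:
C 39.460°N, 162.753°E: 588.6 km
A 42.034°N, 172.697°E: 641.3 km
B 39.848°N, 161.179°E: 729.4 km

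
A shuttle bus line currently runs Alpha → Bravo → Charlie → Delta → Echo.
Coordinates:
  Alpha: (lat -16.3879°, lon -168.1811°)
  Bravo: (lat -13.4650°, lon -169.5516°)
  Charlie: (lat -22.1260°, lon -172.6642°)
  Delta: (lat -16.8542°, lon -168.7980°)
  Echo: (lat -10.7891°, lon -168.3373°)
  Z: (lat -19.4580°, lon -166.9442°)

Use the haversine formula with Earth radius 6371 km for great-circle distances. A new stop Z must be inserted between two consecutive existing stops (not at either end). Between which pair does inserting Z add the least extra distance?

between Charlie and Delta

Added distance for inserting Z between each consecutive pair:
Alpha–Bravo: 730.8 km
Bravo–Charlie: 368.7 km
Charlie–Delta: 301.4 km
Delta–Echo: 648.8 km
Smallest added distance is 301.4 km, inserting between Charlie and Delta.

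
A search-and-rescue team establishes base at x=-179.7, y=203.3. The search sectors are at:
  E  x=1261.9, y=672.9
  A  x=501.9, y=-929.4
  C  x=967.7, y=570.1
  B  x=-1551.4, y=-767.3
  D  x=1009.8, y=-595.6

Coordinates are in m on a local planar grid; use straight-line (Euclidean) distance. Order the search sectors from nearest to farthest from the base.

Distances from the base:
C x=967.7, y=570.1: 1204.6 m
A x=501.9, y=-929.4: 1322.0 m
D x=1009.8, y=-595.6: 1432.9 m
E x=1261.9, y=672.9: 1516.2 m
B x=-1551.4, y=-767.3: 1680.4 m

C, A, D, E, B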